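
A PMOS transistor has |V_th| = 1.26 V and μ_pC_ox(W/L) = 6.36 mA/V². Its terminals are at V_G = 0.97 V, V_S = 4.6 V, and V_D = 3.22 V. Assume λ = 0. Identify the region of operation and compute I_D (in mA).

Triode; I_D = 14.7 mA

V_SG = V_S − V_G = 4.6 − 0.97 = 3.63 V; V_SD = V_S − V_D = 4.6 − 3.22 = 1.38 V.
V_ov = V_SG − |V_th| = 3.63 − 1.26 = 2.37 V.
Since V_SD = 1.38 V < V_ov = 2.37 V, the device is in the triode region.
I_D = k_p [V_ov · V_SD − ½ V_SD²] = 6.36 × [2.37 × 1.38 − 0.5 × 1.38²] = 14.7 mA.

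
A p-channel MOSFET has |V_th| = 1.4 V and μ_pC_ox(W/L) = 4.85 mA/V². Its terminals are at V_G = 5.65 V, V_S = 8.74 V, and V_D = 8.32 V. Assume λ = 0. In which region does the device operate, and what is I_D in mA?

V_SG = V_S − V_G = 8.74 − 5.65 = 3.09 V; V_SD = V_S − V_D = 8.74 − 8.32 = 0.42 V.
V_ov = V_SG − |V_th| = 3.09 − 1.4 = 1.69 V.
Since V_SD = 0.42 V < V_ov = 1.69 V, the device is in the triode region.
I_D = k_p [V_ov · V_SD − ½ V_SD²] = 4.85 × [1.69 × 0.42 − 0.5 × 0.42²] = 3.01 mA.

Triode; I_D = 3.01 mA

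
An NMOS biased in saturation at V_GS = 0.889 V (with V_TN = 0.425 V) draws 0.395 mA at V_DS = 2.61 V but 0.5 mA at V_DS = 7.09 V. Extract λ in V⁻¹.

λ = 0.0702 V⁻¹

With V_GS fixed, I_D ∝ (1 + λ V_DS) in saturation, so I_D2/I_D1 = (1 + λ V_DS2)/(1 + λ V_DS1).
0.5/0.395 = 1.266 = (1 + 7.09 λ)/(1 + 2.61 λ).
Solving: λ (I_D1 V_DS2 − I_D2 V_DS1) = I_D2 − I_D1, so λ = (0.5 − 0.395) / (0.395 × 7.09 − 0.5 × 2.61) = 0.105 / 1.5 = 0.0702 V⁻¹.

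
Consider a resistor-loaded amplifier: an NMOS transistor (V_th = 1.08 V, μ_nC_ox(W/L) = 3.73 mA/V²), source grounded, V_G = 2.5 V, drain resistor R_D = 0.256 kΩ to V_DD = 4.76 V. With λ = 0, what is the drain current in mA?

V_GS = V_G = 2.5 V, so V_ov = 2.5 − 1.08 = 1.42 V.
Assume saturation: I_D = ½ k_n V_ov² = 0.5 × 3.73 × 1.42² = 3.76 mA, giving V_DS = V_DD − I_D R_D = 4.76 − 3.76 × 0.256 = 3.8 V.
V_DS = 3.8 V ≥ V_ov = 1.42 V, confirming saturation.

I_D = 3.76 mA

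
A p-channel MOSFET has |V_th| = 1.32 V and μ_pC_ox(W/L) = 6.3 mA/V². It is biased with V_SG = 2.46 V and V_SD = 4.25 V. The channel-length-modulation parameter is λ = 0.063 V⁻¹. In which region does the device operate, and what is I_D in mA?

V_ov = V_SG − |V_th| = 2.46 − 1.32 = 1.14 V.
Since V_SD = 4.25 V ≥ V_ov = 1.14 V, the device is in saturation.
I_D = ½ k_p V_ov² (1 + λ V_SD) = 0.5 × 6.3 × 1.14² × (1 + 0.063 × 4.25) = 5.19 mA.

Saturation; I_D = 5.19 mA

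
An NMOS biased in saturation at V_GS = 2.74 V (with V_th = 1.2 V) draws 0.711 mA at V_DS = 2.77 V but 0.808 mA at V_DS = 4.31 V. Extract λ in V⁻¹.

With V_GS fixed, I_D ∝ (1 + λ V_DS) in saturation, so I_D2/I_D1 = (1 + λ V_DS2)/(1 + λ V_DS1).
0.808/0.711 = 1.136 = (1 + 4.31 λ)/(1 + 2.77 λ).
Solving: λ (I_D1 V_DS2 − I_D2 V_DS1) = I_D2 − I_D1, so λ = (0.808 − 0.711) / (0.711 × 4.31 − 0.808 × 2.77) = 0.097 / 0.826 = 0.117 V⁻¹.

λ = 0.117 V⁻¹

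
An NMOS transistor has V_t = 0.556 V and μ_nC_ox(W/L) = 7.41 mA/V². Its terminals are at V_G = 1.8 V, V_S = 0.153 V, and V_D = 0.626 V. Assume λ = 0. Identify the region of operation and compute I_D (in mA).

V_GS = V_G − V_S = 1.8 − 0.153 = 1.65 V; V_DS = V_D − V_S = 0.626 − 0.153 = 0.473 V.
V_ov = V_GS − V_t = 1.65 − 0.556 = 1.09 V.
Since V_DS = 0.473 V < V_ov = 1.09 V, the device is in the triode region.
I_D = k_n [V_ov · V_DS − ½ V_DS²] = 7.41 × [1.09 × 0.473 − 0.5 × 0.473²] = 2.99 mA.

Triode; I_D = 2.99 mA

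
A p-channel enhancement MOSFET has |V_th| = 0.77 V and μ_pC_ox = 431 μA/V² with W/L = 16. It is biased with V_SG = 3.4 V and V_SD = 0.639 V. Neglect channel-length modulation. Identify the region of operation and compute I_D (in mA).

k_p = μ_pC_ox · (W/L) = 6.896 mA/V².
V_ov = V_SG − |V_th| = 3.4 − 0.77 = 2.63 V.
Since V_SD = 0.639 V < V_ov = 2.63 V, the device is in the triode region.
I_D = k_p [V_ov · V_SD − ½ V_SD²] = 6.896 × [2.63 × 0.639 − 0.5 × 0.639²] = 10.2 mA.

Triode; I_D = 10.2 mA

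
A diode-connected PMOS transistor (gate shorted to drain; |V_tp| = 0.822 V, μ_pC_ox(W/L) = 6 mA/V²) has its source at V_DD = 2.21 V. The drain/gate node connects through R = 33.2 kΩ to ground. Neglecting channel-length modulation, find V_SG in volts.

V_SG = 0.935 V

With gate tied to drain, V_SG = V_SD ≥ V_SG − |V_tp|, so the device is in saturation.
KCL at the drain: ½ k_p (V_SG − |V_tp|)² = (V_DD − V_SG)/R.
Let x = V_SG − 0.822. Then 99.6 x² + x − 1.388 = 0, giving x = 0.113 V (positive root), so V_SG = 0.935 V.
I_D = (V_DD − V_SG)/R = (2.21 − 0.935) / 33.2 = 0.0384 mA.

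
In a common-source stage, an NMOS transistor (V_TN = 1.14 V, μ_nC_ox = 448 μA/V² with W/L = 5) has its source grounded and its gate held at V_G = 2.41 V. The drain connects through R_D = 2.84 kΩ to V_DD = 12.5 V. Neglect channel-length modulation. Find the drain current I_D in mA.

I_D = 1.81 mA

V_GS = V_G = 2.41 V, so V_ov = 2.41 − 1.14 = 1.27 V.
k_n = μ_nC_ox · (W/L) = 2.24 mA/V².
Assume saturation: I_D = ½ k_n V_ov² = 0.5 × 2.24 × 1.27² = 1.81 mA, giving V_DS = V_DD − I_D R_D = 12.5 − 1.81 × 2.84 = 7.37 V.
V_DS = 7.37 V ≥ V_ov = 1.27 V, confirming saturation.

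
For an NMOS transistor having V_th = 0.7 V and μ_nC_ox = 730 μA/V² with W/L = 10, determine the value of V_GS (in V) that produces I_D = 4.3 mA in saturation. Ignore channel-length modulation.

V_GS = 1.79 V

k_n = μ_nC_ox · (W/L) = 7.3 mA/V².
In saturation I_D = ½ k_n (V_GS − V_th)², so V_GS − V_th = √(2 I_D / k_n) = √(2 × 4.3 / 7.3) = 1.09 V.
V_GS = 0.7 + 1.09 = 1.79 V.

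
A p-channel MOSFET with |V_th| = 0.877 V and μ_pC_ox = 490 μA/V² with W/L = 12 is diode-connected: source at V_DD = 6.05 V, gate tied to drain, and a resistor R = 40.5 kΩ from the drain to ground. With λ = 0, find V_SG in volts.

V_SG = 1.08 V

With gate tied to drain, V_SG = V_SD ≥ V_SG − |V_th|, so the device is in saturation.
k_p = μ_pC_ox · (W/L) = 5.88 mA/V².
KCL at the drain: ½ k_p (V_SG − |V_th|)² = (V_DD − V_SG)/R.
Let x = V_SG − 0.877. Then 119 x² + x − 5.173 = 0, giving x = 0.204 V (positive root), so V_SG = 1.08 V.
I_D = (V_DD − V_SG)/R = (6.05 − 1.08) / 40.5 = 0.123 mA.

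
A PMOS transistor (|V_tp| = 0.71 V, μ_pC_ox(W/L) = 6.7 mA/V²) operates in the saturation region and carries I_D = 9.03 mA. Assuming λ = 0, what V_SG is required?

In saturation I_D = ½ k_p (V_SG − |V_tp|)², so V_SG − |V_tp| = √(2 I_D / k_p) = √(2 × 9.03 / 6.7) = 1.64 V.
V_SG = 0.71 + 1.64 = 2.35 V.

V_SG = 2.35 V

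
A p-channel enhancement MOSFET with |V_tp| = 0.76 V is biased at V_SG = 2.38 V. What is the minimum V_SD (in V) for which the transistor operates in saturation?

The boundary between triode and saturation is V_SD = V_SG − |V_tp| = V_ov.
V_ov = 2.38 − 0.76 = 1.62 V.

V_SD,sat = 1.62 V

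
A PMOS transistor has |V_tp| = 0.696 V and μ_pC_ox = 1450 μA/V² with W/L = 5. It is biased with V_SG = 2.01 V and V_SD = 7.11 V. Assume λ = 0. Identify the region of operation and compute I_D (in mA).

Saturation; I_D = 6.26 mA

k_p = μ_pC_ox · (W/L) = 7.25 mA/V².
V_ov = V_SG − |V_tp| = 2.01 − 0.696 = 1.31 V.
Since V_SD = 7.11 V ≥ V_ov = 1.31 V, the device is in saturation.
I_D = ½ k_p V_ov² = 0.5 × 7.25 × 1.31² = 6.26 mA.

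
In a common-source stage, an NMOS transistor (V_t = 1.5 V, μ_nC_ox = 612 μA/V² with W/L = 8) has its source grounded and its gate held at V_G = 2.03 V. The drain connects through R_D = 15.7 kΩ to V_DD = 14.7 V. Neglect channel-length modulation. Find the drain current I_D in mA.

V_GS = V_G = 2.03 V, so V_ov = 2.03 − 1.5 = 0.53 V.
k_n = μ_nC_ox · (W/L) = 4.896 mA/V².
Assume saturation: I_D = ½ k_n V_ov² = 0.5 × 4.896 × 0.53² = 0.688 mA, giving V_DS = V_DD − I_D R_D = 14.7 − 0.688 × 15.7 = 3.9 V.
V_DS = 3.9 V ≥ V_ov = 0.53 V, confirming saturation.

I_D = 0.688 mA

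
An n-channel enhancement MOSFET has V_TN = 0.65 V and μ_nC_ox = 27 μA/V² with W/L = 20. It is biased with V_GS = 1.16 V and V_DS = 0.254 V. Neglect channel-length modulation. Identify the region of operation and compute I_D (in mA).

k_n = μ_nC_ox · (W/L) = 0.54 mA/V².
V_ov = V_GS − V_TN = 1.16 − 0.65 = 0.51 V.
Since V_DS = 0.254 V < V_ov = 0.51 V, the device is in the triode region.
I_D = k_n [V_ov · V_DS − ½ V_DS²] = 0.54 × [0.51 × 0.254 − 0.5 × 0.254²] = 0.0525 mA.

Triode; I_D = 0.0525 mA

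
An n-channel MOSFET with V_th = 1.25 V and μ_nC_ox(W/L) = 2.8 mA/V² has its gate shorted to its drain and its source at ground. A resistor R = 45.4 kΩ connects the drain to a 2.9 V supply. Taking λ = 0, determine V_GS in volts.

With gate tied to drain, V_GS = V_DS ≥ V_GS − V_th, so the device is in saturation.
KCL at the drain: ½ k_n (V_GS − V_th)² = (V_DD − V_GS)/R.
Let x = V_GS − 1.25. Then 63.6 x² + x − 1.65 = 0, giving x = 0.153 V (positive root), so V_GS = 1.4 V.
I_D = (V_DD − V_GS)/R = (2.9 − 1.4) / 45.4 = 0.033 mA.

V_GS = 1.40 V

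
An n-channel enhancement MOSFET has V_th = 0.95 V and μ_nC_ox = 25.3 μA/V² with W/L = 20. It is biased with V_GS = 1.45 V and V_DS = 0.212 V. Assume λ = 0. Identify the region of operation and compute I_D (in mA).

Triode; I_D = 0.0423 mA

k_n = μ_nC_ox · (W/L) = 0.506 mA/V².
V_ov = V_GS − V_th = 1.45 − 0.95 = 0.5 V.
Since V_DS = 0.212 V < V_ov = 0.5 V, the device is in the triode region.
I_D = k_n [V_ov · V_DS − ½ V_DS²] = 0.506 × [0.5 × 0.212 − 0.5 × 0.212²] = 0.0423 mA.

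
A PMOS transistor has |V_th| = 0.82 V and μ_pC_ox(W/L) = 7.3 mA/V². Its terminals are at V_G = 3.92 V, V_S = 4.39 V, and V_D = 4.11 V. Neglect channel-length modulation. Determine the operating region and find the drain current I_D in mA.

V_SG = V_S − V_G = 4.39 − 3.92 = 0.47 V; V_SD = V_S − V_D = 4.39 − 4.11 = 0.28 V.
V_SG = 0.47 V < |V_th| = 0.82 V, so the transistor is in cutoff.

Cutoff; I_D = 0 mA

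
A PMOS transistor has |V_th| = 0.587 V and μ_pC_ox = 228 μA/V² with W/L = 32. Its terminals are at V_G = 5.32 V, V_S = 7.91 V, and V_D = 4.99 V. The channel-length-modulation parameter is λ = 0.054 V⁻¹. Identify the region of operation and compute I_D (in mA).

V_SG = V_S − V_G = 7.91 − 5.32 = 2.59 V; V_SD = V_S − V_D = 7.91 − 4.99 = 2.92 V.
k_p = μ_pC_ox · (W/L) = 7.296 mA/V².
V_ov = V_SG − |V_th| = 2.59 − 0.587 = 2 V.
Since V_SD = 2.92 V ≥ V_ov = 2 V, the device is in saturation.
I_D = ½ k_p V_ov² (1 + λ V_SD) = 0.5 × 7.296 × 2² × (1 + 0.054 × 2.92) = 16.9 mA.

Saturation; I_D = 16.9 mA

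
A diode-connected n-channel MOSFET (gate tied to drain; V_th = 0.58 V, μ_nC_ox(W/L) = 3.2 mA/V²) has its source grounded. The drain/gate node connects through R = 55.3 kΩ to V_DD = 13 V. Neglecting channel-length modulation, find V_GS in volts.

V_GS = 0.949 V

With gate tied to drain, V_GS = V_DS ≥ V_GS − V_th, so the device is in saturation.
KCL at the drain: ½ k_n (V_GS − V_th)² = (V_DD − V_GS)/R.
Let x = V_GS − 0.58. Then 88.5 x² + x − 12.42 = 0, giving x = 0.369 V (positive root), so V_GS = 0.949 V.
I_D = (V_DD − V_GS)/R = (13 − 0.949) / 55.3 = 0.218 mA.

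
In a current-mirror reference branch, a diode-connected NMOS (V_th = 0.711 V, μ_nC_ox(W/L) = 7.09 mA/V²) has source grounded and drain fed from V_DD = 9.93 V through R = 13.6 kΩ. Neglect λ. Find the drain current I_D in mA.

I_D = 0.646 mA

With gate tied to drain, V_GS = V_DS ≥ V_GS − V_th, so the device is in saturation.
KCL at the drain: ½ k_n (V_GS − V_th)² = (V_DD − V_GS)/R.
Let x = V_GS − 0.711. Then 48.2 x² + x − 9.219 = 0, giving x = 0.427 V (positive root), so V_GS = 1.14 V.
I_D = (V_DD − V_GS)/R = (9.93 − 1.14) / 13.6 = 0.646 mA.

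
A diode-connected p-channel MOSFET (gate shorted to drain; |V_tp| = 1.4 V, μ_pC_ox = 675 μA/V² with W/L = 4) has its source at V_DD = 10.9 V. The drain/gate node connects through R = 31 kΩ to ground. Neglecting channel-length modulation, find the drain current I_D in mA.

I_D = 0.291 mA

With gate tied to drain, V_SG = V_SD ≥ V_SG − |V_tp|, so the device is in saturation.
k_p = μ_pC_ox · (W/L) = 2.7 mA/V².
KCL at the drain: ½ k_p (V_SG − |V_tp|)² = (V_DD − V_SG)/R.
Let x = V_SG − 1.4. Then 41.9 x² + x − 9.5 = 0, giving x = 0.465 V (positive root), so V_SG = 1.86 V.
I_D = (V_DD − V_SG)/R = (10.9 − 1.86) / 31 = 0.291 mA.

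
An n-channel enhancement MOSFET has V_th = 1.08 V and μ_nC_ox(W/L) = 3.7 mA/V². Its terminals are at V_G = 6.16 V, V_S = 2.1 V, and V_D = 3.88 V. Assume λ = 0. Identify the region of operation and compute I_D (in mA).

V_GS = V_G − V_S = 6.16 − 2.1 = 4.06 V; V_DS = V_D − V_S = 3.88 − 2.1 = 1.78 V.
V_ov = V_GS − V_th = 4.06 − 1.08 = 2.98 V.
Since V_DS = 1.78 V < V_ov = 2.98 V, the device is in the triode region.
I_D = k_n [V_ov · V_DS − ½ V_DS²] = 3.7 × [2.98 × 1.78 − 0.5 × 1.78²] = 13.8 mA.

Triode; I_D = 13.8 mA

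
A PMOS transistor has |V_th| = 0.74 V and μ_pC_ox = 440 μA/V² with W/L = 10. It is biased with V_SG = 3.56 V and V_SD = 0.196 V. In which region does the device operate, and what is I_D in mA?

Triode; I_D = 2.35 mA

k_p = μ_pC_ox · (W/L) = 4.4 mA/V².
V_ov = V_SG − |V_th| = 3.56 − 0.74 = 2.82 V.
Since V_SD = 0.196 V < V_ov = 2.82 V, the device is in the triode region.
I_D = k_p [V_ov · V_SD − ½ V_SD²] = 4.4 × [2.82 × 0.196 − 0.5 × 0.196²] = 2.35 mA.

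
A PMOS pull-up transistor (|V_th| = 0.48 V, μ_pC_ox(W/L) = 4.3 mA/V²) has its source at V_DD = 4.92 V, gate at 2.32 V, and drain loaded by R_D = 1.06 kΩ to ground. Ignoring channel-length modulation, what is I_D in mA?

I_D = 4.15 mA

V_SG = V_DD − V_G = 4.92 − 2.32 = 2.6 V, so V_ov = 2.6 − 0.48 = 2.12 V.
Assume saturation: I_D = ½ k_p V_ov² = 0.5 × 4.3 × 2.12² = 9.66 mA, giving V_SD = V_DD − I_D R_D = 4.92 − 9.66 × 1.06 = -5.32 V.
But -5.32 V < V_ov = 2.12 V, so the device is actually in triode.
In triode I_D = k_p[V_ov V_SD − ½ V_SD²] and I_D = (V_DD − V_SD)/R_D. Equating: 2.28 V_SD² − 10.66 V_SD + 4.92 = 0, giving V_SD = 0.519 V (the root below V_ov).
I_D = (4.92 − 0.519) / 1.06 = 4.15 mA.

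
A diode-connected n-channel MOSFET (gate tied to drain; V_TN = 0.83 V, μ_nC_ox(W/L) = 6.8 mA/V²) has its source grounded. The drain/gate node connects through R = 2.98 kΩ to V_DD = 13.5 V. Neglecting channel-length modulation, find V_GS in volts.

V_GS = 1.90 V

With gate tied to drain, V_GS = V_DS ≥ V_GS − V_TN, so the device is in saturation.
KCL at the drain: ½ k_n (V_GS − V_TN)² = (V_DD − V_GS)/R.
Let x = V_GS − 0.83. Then 10.1 x² + x − 12.67 = 0, giving x = 1.07 V (positive root), so V_GS = 1.9 V.
I_D = (V_DD − V_GS)/R = (13.5 − 1.9) / 2.98 = 3.89 mA.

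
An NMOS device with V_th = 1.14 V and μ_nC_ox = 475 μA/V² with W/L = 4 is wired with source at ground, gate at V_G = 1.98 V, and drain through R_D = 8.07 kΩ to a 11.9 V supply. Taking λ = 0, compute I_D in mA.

I_D = 0.670 mA

V_GS = V_G = 1.98 V, so V_ov = 1.98 − 1.14 = 0.84 V.
k_n = μ_nC_ox · (W/L) = 1.9 mA/V².
Assume saturation: I_D = ½ k_n V_ov² = 0.5 × 1.9 × 0.84² = 0.67 mA, giving V_DS = V_DD − I_D R_D = 11.9 − 0.67 × 8.07 = 6.49 V.
V_DS = 6.49 V ≥ V_ov = 0.84 V, confirming saturation.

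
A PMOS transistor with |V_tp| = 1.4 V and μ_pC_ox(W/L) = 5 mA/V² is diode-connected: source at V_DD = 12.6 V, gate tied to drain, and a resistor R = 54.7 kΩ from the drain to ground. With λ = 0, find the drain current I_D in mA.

I_D = 0.200 mA

With gate tied to drain, V_SG = V_SD ≥ V_SG − |V_tp|, so the device is in saturation.
KCL at the drain: ½ k_p (V_SG − |V_tp|)² = (V_DD − V_SG)/R.
Let x = V_SG − 1.4. Then 137 x² + x − 11.2 = 0, giving x = 0.283 V (positive root), so V_SG = 1.68 V.
I_D = (V_DD − V_SG)/R = (12.6 − 1.68) / 54.7 = 0.2 mA.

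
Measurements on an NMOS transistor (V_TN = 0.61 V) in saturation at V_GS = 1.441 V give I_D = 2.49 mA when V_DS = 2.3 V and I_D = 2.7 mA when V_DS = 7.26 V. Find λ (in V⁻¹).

With V_GS fixed, I_D ∝ (1 + λ V_DS) in saturation, so I_D2/I_D1 = (1 + λ V_DS2)/(1 + λ V_DS1).
2.7/2.49 = 1.084 = (1 + 7.26 λ)/(1 + 2.3 λ).
Solving: λ (I_D1 V_DS2 − I_D2 V_DS1) = I_D2 − I_D1, so λ = (2.7 − 2.49) / (2.49 × 7.26 − 2.7 × 2.3) = 0.21 / 11.9 = 0.0177 V⁻¹.

λ = 0.0177 V⁻¹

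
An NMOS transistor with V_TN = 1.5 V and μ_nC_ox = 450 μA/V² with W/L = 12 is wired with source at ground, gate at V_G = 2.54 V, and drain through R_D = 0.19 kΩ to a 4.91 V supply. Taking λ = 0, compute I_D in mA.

I_D = 2.92 mA

V_GS = V_G = 2.54 V, so V_ov = 2.54 − 1.5 = 1.04 V.
k_n = μ_nC_ox · (W/L) = 5.4 mA/V².
Assume saturation: I_D = ½ k_n V_ov² = 0.5 × 5.4 × 1.04² = 2.92 mA, giving V_DS = V_DD − I_D R_D = 4.91 − 2.92 × 0.19 = 4.36 V.
V_DS = 4.36 V ≥ V_ov = 1.04 V, confirming saturation.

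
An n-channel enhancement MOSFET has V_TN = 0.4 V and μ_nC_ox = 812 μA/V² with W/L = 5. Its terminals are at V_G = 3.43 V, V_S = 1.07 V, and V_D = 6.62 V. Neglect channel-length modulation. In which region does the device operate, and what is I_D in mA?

V_GS = V_G − V_S = 3.43 − 1.07 = 2.36 V; V_DS = V_D − V_S = 6.62 − 1.07 = 5.55 V.
k_n = μ_nC_ox · (W/L) = 4.06 mA/V².
V_ov = V_GS − V_TN = 2.36 − 0.4 = 1.96 V.
Since V_DS = 5.55 V ≥ V_ov = 1.96 V, the device is in saturation.
I_D = ½ k_n V_ov² = 0.5 × 4.06 × 1.96² = 7.8 mA.

Saturation; I_D = 7.80 mA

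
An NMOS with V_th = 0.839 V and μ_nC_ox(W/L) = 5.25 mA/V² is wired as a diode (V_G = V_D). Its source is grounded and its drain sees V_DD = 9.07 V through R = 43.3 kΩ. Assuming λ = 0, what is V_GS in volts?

V_GS = 1.10 V

With gate tied to drain, V_GS = V_DS ≥ V_GS − V_th, so the device is in saturation.
KCL at the drain: ½ k_n (V_GS − V_th)² = (V_DD − V_GS)/R.
Let x = V_GS − 0.839. Then 114 x² + x − 8.231 = 0, giving x = 0.265 V (positive root), so V_GS = 1.1 V.
I_D = (V_DD − V_GS)/R = (9.07 − 1.1) / 43.3 = 0.184 mA.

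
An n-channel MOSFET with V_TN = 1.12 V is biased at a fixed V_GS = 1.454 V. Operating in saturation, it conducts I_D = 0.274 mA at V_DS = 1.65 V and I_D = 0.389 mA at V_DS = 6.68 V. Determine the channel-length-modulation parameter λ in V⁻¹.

λ = 0.0968 V⁻¹

With V_GS fixed, I_D ∝ (1 + λ V_DS) in saturation, so I_D2/I_D1 = (1 + λ V_DS2)/(1 + λ V_DS1).
0.389/0.274 = 1.42 = (1 + 6.68 λ)/(1 + 1.65 λ).
Solving: λ (I_D1 V_DS2 − I_D2 V_DS1) = I_D2 − I_D1, so λ = (0.389 − 0.274) / (0.274 × 6.68 − 0.389 × 1.65) = 0.115 / 1.19 = 0.0968 V⁻¹.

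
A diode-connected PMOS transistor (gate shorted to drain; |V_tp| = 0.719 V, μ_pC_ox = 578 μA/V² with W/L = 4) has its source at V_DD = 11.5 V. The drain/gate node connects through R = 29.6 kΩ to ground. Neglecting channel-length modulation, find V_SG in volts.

With gate tied to drain, V_SG = V_SD ≥ V_SG − |V_tp|, so the device is in saturation.
k_p = μ_pC_ox · (W/L) = 2.312 mA/V².
KCL at the drain: ½ k_p (V_SG − |V_tp|)² = (V_DD − V_SG)/R.
Let x = V_SG − 0.719. Then 34.2 x² + x − 10.78 = 0, giving x = 0.547 V (positive root), so V_SG = 1.27 V.
I_D = (V_DD − V_SG)/R = (11.5 − 1.27) / 29.6 = 0.346 mA.

V_SG = 1.27 V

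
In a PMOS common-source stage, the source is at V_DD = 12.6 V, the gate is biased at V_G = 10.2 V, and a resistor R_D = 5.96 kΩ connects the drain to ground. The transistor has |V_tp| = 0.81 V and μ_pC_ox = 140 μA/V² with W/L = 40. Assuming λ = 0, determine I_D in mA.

I_D = 2.07 mA

V_SG = V_DD − V_G = 12.6 − 10.2 = 2.4 V, so V_ov = 2.4 − 0.81 = 1.59 V.
k_p = μ_pC_ox · (W/L) = 5.6 mA/V².
Assume saturation: I_D = ½ k_p V_ov² = 0.5 × 5.6 × 1.59² = 7.08 mA, giving V_SD = V_DD − I_D R_D = 12.6 − 7.08 × 5.96 = -29.6 V.
But -29.6 V < V_ov = 1.59 V, so the device is actually in triode.
In triode I_D = k_p[V_ov V_SD − ½ V_SD²] and I_D = (V_DD − V_SD)/R_D. Equating: 16.7 V_SD² − 54.07 V_SD + 12.6 = 0, giving V_SD = 0.253 V (the root below V_ov).
I_D = (12.6 − 0.253) / 5.96 = 2.07 mA.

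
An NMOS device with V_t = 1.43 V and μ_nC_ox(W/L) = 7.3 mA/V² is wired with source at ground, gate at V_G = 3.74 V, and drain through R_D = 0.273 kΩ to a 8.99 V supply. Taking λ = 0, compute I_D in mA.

I_D = 19.5 mA

V_GS = V_G = 3.74 V, so V_ov = 3.74 − 1.43 = 2.31 V.
Assume saturation: I_D = ½ k_n V_ov² = 0.5 × 7.3 × 2.31² = 19.5 mA, giving V_DS = V_DD − I_D R_D = 8.99 − 19.5 × 0.273 = 3.67 V.
V_DS = 3.67 V ≥ V_ov = 2.31 V, confirming saturation.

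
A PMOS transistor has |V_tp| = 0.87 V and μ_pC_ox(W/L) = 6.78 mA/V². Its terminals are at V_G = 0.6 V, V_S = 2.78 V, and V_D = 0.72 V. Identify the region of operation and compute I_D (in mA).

V_SG = V_S − V_G = 2.78 − 0.6 = 2.18 V; V_SD = V_S − V_D = 2.78 − 0.72 = 2.06 V.
V_ov = V_SG − |V_tp| = 2.18 − 0.87 = 1.31 V.
Since V_SD = 2.06 V ≥ V_ov = 1.31 V, the device is in saturation.
I_D = ½ k_p V_ov² = 0.5 × 6.78 × 1.31² = 5.82 mA.

Saturation; I_D = 5.82 mA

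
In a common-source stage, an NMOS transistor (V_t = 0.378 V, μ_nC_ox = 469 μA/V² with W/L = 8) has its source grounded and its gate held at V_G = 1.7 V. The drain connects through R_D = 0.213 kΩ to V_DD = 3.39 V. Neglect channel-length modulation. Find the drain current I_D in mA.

V_GS = V_G = 1.7 V, so V_ov = 1.7 − 0.378 = 1.32 V.
k_n = μ_nC_ox · (W/L) = 3.752 mA/V².
Assume saturation: I_D = ½ k_n V_ov² = 0.5 × 3.752 × 1.32² = 3.28 mA, giving V_DS = V_DD − I_D R_D = 3.39 − 3.28 × 0.213 = 2.69 V.
V_DS = 2.69 V ≥ V_ov = 1.32 V, confirming saturation.

I_D = 3.28 mA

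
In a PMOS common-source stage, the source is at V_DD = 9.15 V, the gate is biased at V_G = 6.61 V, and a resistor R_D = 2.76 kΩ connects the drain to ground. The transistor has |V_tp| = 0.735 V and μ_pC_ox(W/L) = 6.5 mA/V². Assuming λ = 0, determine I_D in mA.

V_SG = V_DD − V_G = 9.15 − 6.61 = 2.54 V, so V_ov = 2.54 − 0.735 = 1.81 V.
Assume saturation: I_D = ½ k_p V_ov² = 0.5 × 6.5 × 1.81² = 10.6 mA, giving V_SD = V_DD − I_D R_D = 9.15 − 10.6 × 2.76 = -20.1 V.
But -20.1 V < V_ov = 1.81 V, so the device is actually in triode.
In triode I_D = k_p[V_ov V_SD − ½ V_SD²] and I_D = (V_DD − V_SD)/R_D. Equating: 8.97 V_SD² − 33.38 V_SD + 9.15 = 0, giving V_SD = 0.298 V (the root below V_ov).
I_D = (9.15 − 0.298) / 2.76 = 3.21 mA.

I_D = 3.21 mA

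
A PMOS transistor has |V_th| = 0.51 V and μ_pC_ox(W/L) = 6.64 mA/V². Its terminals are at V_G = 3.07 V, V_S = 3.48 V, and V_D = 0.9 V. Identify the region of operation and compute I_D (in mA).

Cutoff; I_D = 0 mA

V_SG = V_S − V_G = 3.48 − 3.07 = 0.41 V; V_SD = V_S − V_D = 3.48 − 0.9 = 2.58 V.
V_SG = 0.41 V < |V_th| = 0.51 V, so the transistor is in cutoff.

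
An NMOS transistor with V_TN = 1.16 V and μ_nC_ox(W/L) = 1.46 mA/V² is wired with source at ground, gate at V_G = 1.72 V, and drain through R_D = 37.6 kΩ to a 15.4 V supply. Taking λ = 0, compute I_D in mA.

V_GS = V_G = 1.72 V, so V_ov = 1.72 − 1.16 = 0.56 V.
Assume saturation: I_D = ½ k_n V_ov² = 0.5 × 1.46 × 0.56² = 0.229 mA, giving V_DS = V_DD − I_D R_D = 15.4 − 0.229 × 37.6 = 6.79 V.
V_DS = 6.79 V ≥ V_ov = 0.56 V, confirming saturation.

I_D = 0.229 mA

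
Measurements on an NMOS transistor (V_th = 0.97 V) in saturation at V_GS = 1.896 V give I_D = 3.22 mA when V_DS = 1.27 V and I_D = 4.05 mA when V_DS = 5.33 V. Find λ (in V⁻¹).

With V_GS fixed, I_D ∝ (1 + λ V_DS) in saturation, so I_D2/I_D1 = (1 + λ V_DS2)/(1 + λ V_DS1).
4.05/3.22 = 1.258 = (1 + 5.33 λ)/(1 + 1.27 λ).
Solving: λ (I_D1 V_DS2 − I_D2 V_DS1) = I_D2 − I_D1, so λ = (4.05 − 3.22) / (3.22 × 5.33 − 4.05 × 1.27) = 0.83 / 12 = 0.0691 V⁻¹.

λ = 0.0691 V⁻¹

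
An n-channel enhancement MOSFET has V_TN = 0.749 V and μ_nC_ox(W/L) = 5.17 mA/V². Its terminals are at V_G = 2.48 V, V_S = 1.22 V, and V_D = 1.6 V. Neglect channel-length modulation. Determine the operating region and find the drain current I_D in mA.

Triode; I_D = 0.631 mA

V_GS = V_G − V_S = 2.48 − 1.22 = 1.26 V; V_DS = V_D − V_S = 1.6 − 1.22 = 0.38 V.
V_ov = V_GS − V_TN = 1.26 − 0.749 = 0.511 V.
Since V_DS = 0.38 V < V_ov = 0.511 V, the device is in the triode region.
I_D = k_n [V_ov · V_DS − ½ V_DS²] = 5.17 × [0.511 × 0.38 − 0.5 × 0.38²] = 0.631 mA.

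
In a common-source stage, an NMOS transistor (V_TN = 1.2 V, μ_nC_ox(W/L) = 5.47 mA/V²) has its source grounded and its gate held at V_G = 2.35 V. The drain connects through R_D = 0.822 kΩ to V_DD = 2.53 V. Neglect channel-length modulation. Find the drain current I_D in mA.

I_D = 2.47 mA

V_GS = V_G = 2.35 V, so V_ov = 2.35 − 1.2 = 1.15 V.
Assume saturation: I_D = ½ k_n V_ov² = 0.5 × 5.47 × 1.15² = 3.62 mA, giving V_DS = V_DD − I_D R_D = 2.53 − 3.62 × 0.822 = -0.443 V.
But -0.443 V < V_ov = 1.15 V, so the device is actually in triode.
In triode I_D = k_n[V_ov V_DS − ½ V_DS²] and I_D = (V_DD − V_DS)/R_D. Equating: 2.25 V_DS² − 6.171 V_DS + 2.53 = 0, giving V_DS = 0.502 V (the root below V_ov).
I_D = (2.53 − 0.502) / 0.822 = 2.47 mA.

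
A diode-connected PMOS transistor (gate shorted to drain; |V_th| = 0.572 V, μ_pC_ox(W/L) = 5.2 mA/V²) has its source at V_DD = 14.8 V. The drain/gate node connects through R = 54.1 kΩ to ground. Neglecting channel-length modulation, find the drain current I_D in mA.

I_D = 0.257 mA

With gate tied to drain, V_SG = V_SD ≥ V_SG − |V_th|, so the device is in saturation.
KCL at the drain: ½ k_p (V_SG − |V_th|)² = (V_DD − V_SG)/R.
Let x = V_SG − 0.572. Then 141 x² + x − 14.23 = 0, giving x = 0.315 V (positive root), so V_SG = 0.887 V.
I_D = (V_DD − V_SG)/R = (14.8 − 0.887) / 54.1 = 0.257 mA.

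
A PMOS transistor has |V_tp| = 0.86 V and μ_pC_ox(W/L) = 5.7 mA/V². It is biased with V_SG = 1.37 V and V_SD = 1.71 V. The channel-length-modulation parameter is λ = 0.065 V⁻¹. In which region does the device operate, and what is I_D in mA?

V_ov = V_SG − |V_tp| = 1.37 − 0.86 = 0.51 V.
Since V_SD = 1.71 V ≥ V_ov = 0.51 V, the device is in saturation.
I_D = ½ k_p V_ov² (1 + λ V_SD) = 0.5 × 5.7 × 0.51² × (1 + 0.065 × 1.71) = 0.824 mA.

Saturation; I_D = 0.824 mA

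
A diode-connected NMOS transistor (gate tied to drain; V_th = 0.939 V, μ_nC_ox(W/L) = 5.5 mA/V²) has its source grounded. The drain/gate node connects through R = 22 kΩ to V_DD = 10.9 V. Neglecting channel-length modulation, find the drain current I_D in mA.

With gate tied to drain, V_GS = V_DS ≥ V_GS − V_th, so the device is in saturation.
KCL at the drain: ½ k_n (V_GS − V_th)² = (V_DD − V_GS)/R.
Let x = V_GS − 0.939. Then 60.5 x² + x − 9.961 = 0, giving x = 0.398 V (positive root), so V_GS = 1.34 V.
I_D = (V_DD − V_GS)/R = (10.9 − 1.34) / 22 = 0.435 mA.

I_D = 0.435 mA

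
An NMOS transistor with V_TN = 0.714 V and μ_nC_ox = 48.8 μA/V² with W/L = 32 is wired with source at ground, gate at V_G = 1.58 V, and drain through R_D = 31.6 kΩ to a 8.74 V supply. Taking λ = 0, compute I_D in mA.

V_GS = V_G = 1.58 V, so V_ov = 1.58 − 0.714 = 0.866 V.
k_n = μ_nC_ox · (W/L) = 1.562 mA/V².
Assume saturation: I_D = ½ k_n V_ov² = 0.5 × 1.562 × 0.866² = 0.586 mA, giving V_DS = V_DD − I_D R_D = 8.74 − 0.586 × 31.6 = -9.76 V.
But -9.76 V < V_ov = 0.866 V, so the device is actually in triode.
In triode I_D = k_n[V_ov V_DS − ½ V_DS²] and I_D = (V_DD − V_DS)/R_D. Equating: 24.7 V_DS² − 43.73 V_DS + 8.74 = 0, giving V_DS = 0.23 V (the root below V_ov).
I_D = (8.74 − 0.23) / 31.6 = 0.269 mA.

I_D = 0.269 mA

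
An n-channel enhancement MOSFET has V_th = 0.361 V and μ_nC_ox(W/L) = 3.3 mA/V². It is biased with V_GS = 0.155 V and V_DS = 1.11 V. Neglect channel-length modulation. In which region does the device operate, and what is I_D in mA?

Cutoff; I_D = 0 mA

V_GS = 0.155 V < V_th = 0.361 V, so the transistor is in cutoff.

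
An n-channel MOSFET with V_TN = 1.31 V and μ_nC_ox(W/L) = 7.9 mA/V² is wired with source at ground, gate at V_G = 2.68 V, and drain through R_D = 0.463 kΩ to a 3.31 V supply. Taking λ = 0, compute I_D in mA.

V_GS = V_G = 2.68 V, so V_ov = 2.68 − 1.31 = 1.37 V.
Assume saturation: I_D = ½ k_n V_ov² = 0.5 × 7.9 × 1.37² = 7.41 mA, giving V_DS = V_DD − I_D R_D = 3.31 − 7.41 × 0.463 = -0.123 V.
But -0.123 V < V_ov = 1.37 V, so the device is actually in triode.
In triode I_D = k_n[V_ov V_DS − ½ V_DS²] and I_D = (V_DD − V_DS)/R_D. Equating: 1.83 V_DS² − 6.011 V_DS + 3.31 = 0, giving V_DS = 0.7 V (the root below V_ov).
I_D = (3.31 − 0.7) / 0.463 = 5.64 mA.

I_D = 5.64 mA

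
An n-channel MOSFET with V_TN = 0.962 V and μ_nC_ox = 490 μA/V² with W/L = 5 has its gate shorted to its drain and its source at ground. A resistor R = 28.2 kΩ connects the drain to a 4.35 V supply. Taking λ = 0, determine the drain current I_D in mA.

With gate tied to drain, V_GS = V_DS ≥ V_GS − V_TN, so the device is in saturation.
k_n = μ_nC_ox · (W/L) = 2.45 mA/V².
KCL at the drain: ½ k_n (V_GS − V_TN)² = (V_DD − V_GS)/R.
Let x = V_GS − 0.962. Then 34.5 x² + x − 3.388 = 0, giving x = 0.299 V (positive root), so V_GS = 1.26 V.
I_D = (V_DD − V_GS)/R = (4.35 − 1.26) / 28.2 = 0.11 mA.

I_D = 0.110 mA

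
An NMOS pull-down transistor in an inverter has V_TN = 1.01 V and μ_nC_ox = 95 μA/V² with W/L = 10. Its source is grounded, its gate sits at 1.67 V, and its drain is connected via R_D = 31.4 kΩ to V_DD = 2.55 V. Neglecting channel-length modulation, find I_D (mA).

I_D = 0.0769 mA

V_GS = V_G = 1.67 V, so V_ov = 1.67 − 1.01 = 0.66 V.
k_n = μ_nC_ox · (W/L) = 0.95 mA/V².
Assume saturation: I_D = ½ k_n V_ov² = 0.5 × 0.95 × 0.66² = 0.207 mA, giving V_DS = V_DD − I_D R_D = 2.55 − 0.207 × 31.4 = -3.95 V.
But -3.95 V < V_ov = 0.66 V, so the device is actually in triode.
In triode I_D = k_n[V_ov V_DS − ½ V_DS²] and I_D = (V_DD − V_DS)/R_D. Equating: 14.9 V_DS² − 20.69 V_DS + 2.55 = 0, giving V_DS = 0.137 V (the root below V_ov).
I_D = (2.55 − 0.137) / 31.4 = 0.0769 mA.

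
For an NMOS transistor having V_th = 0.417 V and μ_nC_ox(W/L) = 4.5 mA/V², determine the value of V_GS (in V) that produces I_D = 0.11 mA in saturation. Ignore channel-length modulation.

In saturation I_D = ½ k_n (V_GS − V_th)², so V_GS − V_th = √(2 I_D / k_n) = √(2 × 0.11 / 4.5) = 0.221 V.
V_GS = 0.417 + 0.221 = 0.638 V.

V_GS = 0.638 V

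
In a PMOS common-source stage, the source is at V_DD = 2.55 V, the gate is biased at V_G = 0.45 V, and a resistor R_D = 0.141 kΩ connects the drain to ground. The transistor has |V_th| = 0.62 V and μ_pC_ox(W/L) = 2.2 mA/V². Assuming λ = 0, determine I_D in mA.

I_D = 2.41 mA

V_SG = V_DD − V_G = 2.55 − 0.45 = 2.1 V, so V_ov = 2.1 − 0.62 = 1.48 V.
Assume saturation: I_D = ½ k_p V_ov² = 0.5 × 2.2 × 1.48² = 2.41 mA, giving V_SD = V_DD − I_D R_D = 2.55 − 2.41 × 0.141 = 2.21 V.
V_SD = 2.21 V ≥ V_ov = 1.48 V, confirming saturation.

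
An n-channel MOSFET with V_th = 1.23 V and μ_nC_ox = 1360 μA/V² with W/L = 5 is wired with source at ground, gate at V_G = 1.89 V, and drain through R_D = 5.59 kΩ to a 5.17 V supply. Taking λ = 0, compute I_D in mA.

V_GS = V_G = 1.89 V, so V_ov = 1.89 − 1.23 = 0.66 V.
k_n = μ_nC_ox · (W/L) = 6.8 mA/V².
Assume saturation: I_D = ½ k_n V_ov² = 0.5 × 6.8 × 0.66² = 1.48 mA, giving V_DS = V_DD − I_D R_D = 5.17 − 1.48 × 5.59 = -3.11 V.
But -3.11 V < V_ov = 0.66 V, so the device is actually in triode.
In triode I_D = k_n[V_ov V_DS − ½ V_DS²] and I_D = (V_DD − V_DS)/R_D. Equating: 19 V_DS² − 26.09 V_DS + 5.17 = 0, giving V_DS = 0.24 V (the root below V_ov).
I_D = (5.17 − 0.24) / 5.59 = 0.882 mA.

I_D = 0.882 mA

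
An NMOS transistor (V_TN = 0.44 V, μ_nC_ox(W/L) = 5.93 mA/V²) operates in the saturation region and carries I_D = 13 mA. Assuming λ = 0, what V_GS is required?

V_GS = 2.53 V

In saturation I_D = ½ k_n (V_GS − V_TN)², so V_GS − V_TN = √(2 I_D / k_n) = √(2 × 13 / 5.93) = 2.09 V.
V_GS = 0.44 + 2.09 = 2.53 V.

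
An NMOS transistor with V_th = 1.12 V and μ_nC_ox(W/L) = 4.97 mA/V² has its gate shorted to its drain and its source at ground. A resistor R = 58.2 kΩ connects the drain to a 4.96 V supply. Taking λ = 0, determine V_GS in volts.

V_GS = 1.28 V

With gate tied to drain, V_GS = V_DS ≥ V_GS − V_th, so the device is in saturation.
KCL at the drain: ½ k_n (V_GS − V_th)² = (V_DD − V_GS)/R.
Let x = V_GS − 1.12. Then 145 x² + x − 3.84 = 0, giving x = 0.16 V (positive root), so V_GS = 1.28 V.
I_D = (V_DD − V_GS)/R = (4.96 − 1.28) / 58.2 = 0.0632 mA.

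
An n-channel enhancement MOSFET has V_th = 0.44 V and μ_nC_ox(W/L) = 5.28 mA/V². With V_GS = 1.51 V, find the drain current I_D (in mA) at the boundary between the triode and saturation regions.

At the boundary V_DS = V_ov = V_GS − V_th = 1.51 − 0.44 = 1.07 V.
I_D = ½ k_n V_ov² = 0.5 × 5.28 × 1.07² = 3.02 mA.

I_D = 3.02 mA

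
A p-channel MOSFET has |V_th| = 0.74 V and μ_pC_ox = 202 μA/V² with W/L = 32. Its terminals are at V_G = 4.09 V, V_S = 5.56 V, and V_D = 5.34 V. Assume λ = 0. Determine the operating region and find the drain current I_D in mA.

Triode; I_D = 0.882 mA

V_SG = V_S − V_G = 5.56 − 4.09 = 1.47 V; V_SD = V_S − V_D = 5.56 − 5.34 = 0.22 V.
k_p = μ_pC_ox · (W/L) = 6.464 mA/V².
V_ov = V_SG − |V_th| = 1.47 − 0.74 = 0.73 V.
Since V_SD = 0.22 V < V_ov = 0.73 V, the device is in the triode region.
I_D = k_p [V_ov · V_SD − ½ V_SD²] = 6.464 × [0.73 × 0.22 − 0.5 × 0.22²] = 0.882 mA.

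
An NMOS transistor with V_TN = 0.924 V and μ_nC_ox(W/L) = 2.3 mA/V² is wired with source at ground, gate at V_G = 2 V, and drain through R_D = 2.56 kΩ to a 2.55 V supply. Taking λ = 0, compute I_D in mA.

V_GS = V_G = 2 V, so V_ov = 2 − 0.924 = 1.08 V.
Assume saturation: I_D = ½ k_n V_ov² = 0.5 × 2.3 × 1.08² = 1.33 mA, giving V_DS = V_DD − I_D R_D = 2.55 − 1.33 × 2.56 = -0.858 V.
But -0.858 V < V_ov = 1.08 V, so the device is actually in triode.
In triode I_D = k_n[V_ov V_DS − ½ V_DS²] and I_D = (V_DD − V_DS)/R_D. Equating: 2.94 V_DS² − 7.335 V_DS + 2.55 = 0, giving V_DS = 0.418 V (the root below V_ov).
I_D = (2.55 − 0.418) / 2.56 = 0.833 mA.

I_D = 0.833 mA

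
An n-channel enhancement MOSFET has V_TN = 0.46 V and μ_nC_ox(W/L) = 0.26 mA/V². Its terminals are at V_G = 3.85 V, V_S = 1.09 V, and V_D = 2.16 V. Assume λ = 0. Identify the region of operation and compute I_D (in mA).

V_GS = V_G − V_S = 3.85 − 1.09 = 2.76 V; V_DS = V_D − V_S = 2.16 − 1.09 = 1.07 V.
V_ov = V_GS − V_TN = 2.76 − 0.46 = 2.3 V.
Since V_DS = 1.07 V < V_ov = 2.3 V, the device is in the triode region.
I_D = k_n [V_ov · V_DS − ½ V_DS²] = 0.26 × [2.3 × 1.07 − 0.5 × 1.07²] = 0.491 mA.

Triode; I_D = 0.491 mA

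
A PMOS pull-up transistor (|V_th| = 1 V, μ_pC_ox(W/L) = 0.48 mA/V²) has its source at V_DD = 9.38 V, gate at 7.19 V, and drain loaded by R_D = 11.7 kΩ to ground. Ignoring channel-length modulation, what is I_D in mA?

V_SG = V_DD − V_G = 9.38 − 7.19 = 2.19 V, so V_ov = 2.19 − 1 = 1.19 V.
Assume saturation: I_D = ½ k_p V_ov² = 0.5 × 0.48 × 1.19² = 0.34 mA, giving V_SD = V_DD − I_D R_D = 9.38 − 0.34 × 11.7 = 5.4 V.
V_SD = 5.4 V ≥ V_ov = 1.19 V, confirming saturation.

I_D = 0.340 mA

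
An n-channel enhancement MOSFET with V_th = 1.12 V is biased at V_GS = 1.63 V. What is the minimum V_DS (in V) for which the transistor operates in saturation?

V_DS,sat = 0.510 V

The boundary between triode and saturation is V_DS = V_GS − V_th = V_ov.
V_ov = 1.63 − 1.12 = 0.51 V.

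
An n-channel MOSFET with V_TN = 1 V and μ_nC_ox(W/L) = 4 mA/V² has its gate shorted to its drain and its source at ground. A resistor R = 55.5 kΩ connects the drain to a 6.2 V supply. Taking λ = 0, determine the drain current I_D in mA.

I_D = 0.0899 mA

With gate tied to drain, V_GS = V_DS ≥ V_GS − V_TN, so the device is in saturation.
KCL at the drain: ½ k_n (V_GS − V_TN)² = (V_DD − V_GS)/R.
Let x = V_GS − 1. Then 111 x² + x − 5.2 = 0, giving x = 0.212 V (positive root), so V_GS = 1.21 V.
I_D = (V_DD − V_GS)/R = (6.2 − 1.21) / 55.5 = 0.0899 mA.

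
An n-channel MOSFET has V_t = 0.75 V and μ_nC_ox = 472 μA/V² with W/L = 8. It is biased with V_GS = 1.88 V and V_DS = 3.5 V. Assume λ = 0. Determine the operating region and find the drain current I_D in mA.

Saturation; I_D = 2.41 mA

k_n = μ_nC_ox · (W/L) = 3.776 mA/V².
V_ov = V_GS − V_t = 1.88 − 0.75 = 1.13 V.
Since V_DS = 3.5 V ≥ V_ov = 1.13 V, the device is in saturation.
I_D = ½ k_n V_ov² = 0.5 × 3.776 × 1.13² = 2.41 mA.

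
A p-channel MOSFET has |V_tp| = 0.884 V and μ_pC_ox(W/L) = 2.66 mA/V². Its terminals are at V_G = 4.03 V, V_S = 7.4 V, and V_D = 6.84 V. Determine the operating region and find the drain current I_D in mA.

Triode; I_D = 3.29 mA

V_SG = V_S − V_G = 7.4 − 4.03 = 3.37 V; V_SD = V_S − V_D = 7.4 − 6.84 = 0.56 V.
V_ov = V_SG − |V_tp| = 3.37 − 0.884 = 2.49 V.
Since V_SD = 0.56 V < V_ov = 2.49 V, the device is in the triode region.
I_D = k_p [V_ov · V_SD − ½ V_SD²] = 2.66 × [2.49 × 0.56 − 0.5 × 0.56²] = 3.29 mA.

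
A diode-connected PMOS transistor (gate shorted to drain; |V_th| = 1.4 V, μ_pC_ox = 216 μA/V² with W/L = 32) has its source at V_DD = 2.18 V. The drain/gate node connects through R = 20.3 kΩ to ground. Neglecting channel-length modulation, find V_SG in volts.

With gate tied to drain, V_SG = V_SD ≥ V_SG − |V_th|, so the device is in saturation.
k_p = μ_pC_ox · (W/L) = 6.912 mA/V².
KCL at the drain: ½ k_p (V_SG − |V_th|)² = (V_DD − V_SG)/R.
Let x = V_SG − 1.4. Then 70.2 x² + x − 0.78 = 0, giving x = 0.0986 V (positive root), so V_SG = 1.5 V.
I_D = (V_DD − V_SG)/R = (2.18 − 1.5) / 20.3 = 0.0336 mA.

V_SG = 1.50 V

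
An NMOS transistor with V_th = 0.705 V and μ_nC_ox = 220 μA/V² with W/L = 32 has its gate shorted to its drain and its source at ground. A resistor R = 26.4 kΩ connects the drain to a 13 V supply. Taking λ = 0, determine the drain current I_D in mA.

I_D = 0.452 mA

With gate tied to drain, V_GS = V_DS ≥ V_GS − V_th, so the device is in saturation.
k_n = μ_nC_ox · (W/L) = 7.04 mA/V².
KCL at the drain: ½ k_n (V_GS − V_th)² = (V_DD − V_GS)/R.
Let x = V_GS − 0.705. Then 92.9 x² + x − 12.29 = 0, giving x = 0.358 V (positive root), so V_GS = 1.06 V.
I_D = (V_DD − V_GS)/R = (13 − 1.06) / 26.4 = 0.452 mA.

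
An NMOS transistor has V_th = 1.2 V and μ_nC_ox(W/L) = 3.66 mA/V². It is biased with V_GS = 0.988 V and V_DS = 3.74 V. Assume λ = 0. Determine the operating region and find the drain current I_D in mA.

Cutoff; I_D = 0 mA

V_GS = 0.988 V < V_th = 1.2 V, so the transistor is in cutoff.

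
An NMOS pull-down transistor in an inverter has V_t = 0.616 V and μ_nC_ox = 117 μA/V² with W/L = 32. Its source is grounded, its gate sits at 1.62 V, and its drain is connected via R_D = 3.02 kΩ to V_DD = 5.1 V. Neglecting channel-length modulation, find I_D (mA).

V_GS = V_G = 1.62 V, so V_ov = 1.62 − 0.616 = 1 V.
k_n = μ_nC_ox · (W/L) = 3.744 mA/V².
Assume saturation: I_D = ½ k_n V_ov² = 0.5 × 3.744 × 1² = 1.89 mA, giving V_DS = V_DD − I_D R_D = 5.1 − 1.89 × 3.02 = -0.599 V.
But -0.599 V < V_ov = 1 V, so the device is actually in triode.
In triode I_D = k_n[V_ov V_DS − ½ V_DS²] and I_D = (V_DD − V_DS)/R_D. Equating: 5.65 V_DS² − 12.35 V_DS + 5.1 = 0, giving V_DS = 0.553 V (the root below V_ov).
I_D = (5.1 − 0.553) / 3.02 = 1.51 mA.

I_D = 1.51 mA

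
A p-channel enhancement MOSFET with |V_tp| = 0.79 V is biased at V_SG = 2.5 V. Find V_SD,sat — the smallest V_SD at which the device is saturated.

The boundary between triode and saturation is V_SD = V_SG − |V_tp| = V_ov.
V_ov = 2.5 − 0.79 = 1.71 V.

V_SD,sat = 1.71 V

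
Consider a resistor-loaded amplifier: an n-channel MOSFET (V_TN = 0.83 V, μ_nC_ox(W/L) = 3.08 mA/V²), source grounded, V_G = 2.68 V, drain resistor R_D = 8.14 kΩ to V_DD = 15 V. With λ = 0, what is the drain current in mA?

I_D = 1.80 mA

V_GS = V_G = 2.68 V, so V_ov = 2.68 − 0.83 = 1.85 V.
Assume saturation: I_D = ½ k_n V_ov² = 0.5 × 3.08 × 1.85² = 5.27 mA, giving V_DS = V_DD − I_D R_D = 15 − 5.27 × 8.14 = -27.9 V.
But -27.9 V < V_ov = 1.85 V, so the device is actually in triode.
In triode I_D = k_n[V_ov V_DS − ½ V_DS²] and I_D = (V_DD − V_DS)/R_D. Equating: 12.5 V_DS² − 47.38 V_DS + 15 = 0, giving V_DS = 0.349 V (the root below V_ov).
I_D = (15 − 0.349) / 8.14 = 1.8 mA.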